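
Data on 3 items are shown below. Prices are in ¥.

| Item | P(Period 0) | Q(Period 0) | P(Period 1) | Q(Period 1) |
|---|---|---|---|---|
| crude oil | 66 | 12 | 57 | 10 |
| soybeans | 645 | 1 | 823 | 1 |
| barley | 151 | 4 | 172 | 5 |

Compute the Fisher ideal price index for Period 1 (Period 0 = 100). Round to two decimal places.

108.45

Laspeyres component (base-period weights):
ΣP(Period 1)Q(Period 0) = 57×12 + 823×1 + 172×4 = 684 + 823 + 688 = 2195
ΣP(Period 0)Q(Period 0) = 66×12 + 645×1 + 151×4 = 792 + 645 + 604 = 2041
L = 2195 / 2041 × 100 = 107.5453
Paasche component (current-period weights):
ΣP(Period 1)Q(Period 1) = 57×10 + 823×1 + 172×5 = 570 + 823 + 860 = 2253
ΣP(Period 0)Q(Period 1) = 66×10 + 645×1 + 151×5 = 660 + 645 + 755 = 2060
P = 2253 / 2060 × 100 = 109.3689
Fisher = √(L × P) = √(107.5453 × 109.3689) = 108.4533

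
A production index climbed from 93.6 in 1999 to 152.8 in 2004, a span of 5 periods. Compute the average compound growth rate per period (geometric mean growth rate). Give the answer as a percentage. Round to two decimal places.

Growth factor = (152.8/93.6)^(1/5) = (1.632479)^(1/5) = 1.102985
Growth rate = 1.102985 − 1 = 0.102985 = 10.2985%

10.30%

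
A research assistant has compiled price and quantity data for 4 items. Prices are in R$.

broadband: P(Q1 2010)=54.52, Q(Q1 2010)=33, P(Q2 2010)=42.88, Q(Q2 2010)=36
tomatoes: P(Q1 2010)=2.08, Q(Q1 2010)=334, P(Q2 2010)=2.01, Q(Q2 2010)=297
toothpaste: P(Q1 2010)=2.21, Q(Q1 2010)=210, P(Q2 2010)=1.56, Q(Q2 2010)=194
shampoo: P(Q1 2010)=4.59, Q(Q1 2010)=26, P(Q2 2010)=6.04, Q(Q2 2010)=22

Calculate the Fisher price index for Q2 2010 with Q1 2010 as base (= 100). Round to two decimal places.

83.19

Laspeyres component (base-period weights):
ΣP(Q2 2010)Q(Q1 2010) = 42.88×33 + 2.01×334 + 1.56×210 + 6.04×26 = 1415.04 + 671.34 + 327.6 + 157.04 = 2571.02
ΣP(Q1 2010)Q(Q1 2010) = 54.52×33 + 2.08×334 + 2.21×210 + 4.59×26 = 1799.16 + 694.72 + 464.1 + 119.34 = 3077.32
L = 2571.02 / 3077.32 × 100 = 83.5474
Paasche component (current-period weights):
ΣP(Q2 2010)Q(Q2 2010) = 42.88×36 + 2.01×297 + 1.56×194 + 6.04×22 = 1543.68 + 596.97 + 302.64 + 132.88 = 2576.17
ΣP(Q1 2010)Q(Q2 2010) = 54.52×36 + 2.08×297 + 2.21×194 + 4.59×22 = 1962.72 + 617.76 + 428.74 + 100.98 = 3110.2
P = 2576.17 / 3110.2 × 100 = 82.8297
Fisher = √(L × P) = √(83.5474 × 82.8297) = 83.1878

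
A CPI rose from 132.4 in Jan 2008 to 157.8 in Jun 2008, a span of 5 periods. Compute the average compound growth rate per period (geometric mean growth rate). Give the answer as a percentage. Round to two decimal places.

3.57%

Growth factor = (157.8/132.4)^(1/5) = (1.191843)^(1/5) = 1.035723
Growth rate = 1.035723 − 1 = 0.035723 = 3.5723%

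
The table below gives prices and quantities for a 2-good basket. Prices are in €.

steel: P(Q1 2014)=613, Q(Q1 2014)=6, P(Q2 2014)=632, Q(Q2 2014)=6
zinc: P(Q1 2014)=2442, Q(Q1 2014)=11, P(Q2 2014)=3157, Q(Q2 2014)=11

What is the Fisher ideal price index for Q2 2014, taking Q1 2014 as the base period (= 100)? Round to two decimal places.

126.13

Laspeyres component (base-period weights):
ΣP(Q2 2014)Q(Q1 2014) = 632×6 + 3157×11 = 3792 + 34727 = 38519
ΣP(Q1 2014)Q(Q1 2014) = 613×6 + 2442×11 = 3678 + 26862 = 30540
L = 38519 / 30540 × 100 = 126.1264
Paasche component (current-period weights):
ΣP(Q2 2014)Q(Q2 2014) = 632×6 + 3157×11 = 3792 + 34727 = 38519
ΣP(Q1 2014)Q(Q2 2014) = 613×6 + 2442×11 = 3678 + 26862 = 30540
P = 38519 / 30540 × 100 = 126.1264
Fisher = √(L × P) = √(126.1264 × 126.1264) = 126.1264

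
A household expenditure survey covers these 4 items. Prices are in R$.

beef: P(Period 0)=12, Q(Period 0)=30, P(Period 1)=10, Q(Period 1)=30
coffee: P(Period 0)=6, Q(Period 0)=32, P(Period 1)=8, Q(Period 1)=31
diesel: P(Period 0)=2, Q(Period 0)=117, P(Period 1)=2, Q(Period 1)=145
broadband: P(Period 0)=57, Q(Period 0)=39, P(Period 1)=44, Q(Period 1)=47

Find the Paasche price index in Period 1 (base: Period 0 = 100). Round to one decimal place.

82.7

Paasche price index uses current-period quantities as weights.
ΣP(Period 1)·Q(Period 1) = 10×30 + 8×31 + 2×145 + 44×47 = 300 + 248 + 290 + 2068 = 2906
ΣP(Period 0)·Q(Period 1) = 12×30 + 6×31 + 2×145 + 57×47 = 360 + 186 + 290 + 2679 = 3515
Index = 2906 / 3515 × 100 = 82.6743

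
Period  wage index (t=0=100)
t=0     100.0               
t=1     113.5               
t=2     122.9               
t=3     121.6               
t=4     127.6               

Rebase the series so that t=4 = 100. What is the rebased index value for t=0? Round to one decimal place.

Rebased(t=0) = 100.0 / 127.6 × 100 = 78.3699

78.4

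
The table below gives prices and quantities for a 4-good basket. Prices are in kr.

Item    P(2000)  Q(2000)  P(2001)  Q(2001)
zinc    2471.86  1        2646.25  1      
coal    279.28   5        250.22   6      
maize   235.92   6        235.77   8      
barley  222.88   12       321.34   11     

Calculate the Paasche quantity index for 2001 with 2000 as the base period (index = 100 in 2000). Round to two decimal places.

Paasche quantity index uses current-period prices as weights.
ΣP(2001)·Q(2001) = 2646.25×1 + 250.22×6 + 235.77×8 + 321.34×11 = 2646.25 + 1501.32 + 1886.16 + 3534.74 = 9568.47
ΣP(2001)·Q(2000) = 2646.25×1 + 250.22×5 + 235.77×6 + 321.34×12 = 2646.25 + 1251.1 + 1414.62 + 3856.08 = 9168.05
Index = 9568.47 / 9168.05 × 100 = 104.3676

104.37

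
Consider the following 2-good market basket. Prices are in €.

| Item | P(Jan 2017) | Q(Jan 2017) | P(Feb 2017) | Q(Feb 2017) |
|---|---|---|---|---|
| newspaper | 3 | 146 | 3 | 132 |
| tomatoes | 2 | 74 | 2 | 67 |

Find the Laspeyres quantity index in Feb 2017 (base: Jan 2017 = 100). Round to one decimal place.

90.4

Laspeyres quantity index uses base-period prices as weights.
ΣP(Jan 2017)·Q(Feb 2017) = 3×132 + 2×67 = 396 + 134 = 530
ΣP(Jan 2017)·Q(Jan 2017) = 3×146 + 2×74 = 438 + 148 = 586
Index = 530 / 586 × 100 = 90.4437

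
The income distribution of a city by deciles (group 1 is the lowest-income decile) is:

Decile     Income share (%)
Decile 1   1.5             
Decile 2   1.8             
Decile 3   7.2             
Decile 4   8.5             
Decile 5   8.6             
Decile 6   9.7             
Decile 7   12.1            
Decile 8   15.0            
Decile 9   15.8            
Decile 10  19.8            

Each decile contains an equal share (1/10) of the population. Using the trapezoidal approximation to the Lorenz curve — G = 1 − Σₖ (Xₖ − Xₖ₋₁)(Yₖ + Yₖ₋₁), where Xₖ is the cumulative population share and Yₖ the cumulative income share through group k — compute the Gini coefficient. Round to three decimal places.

0.314

Cumulative income shares Yₖ: 0.0150, 0.0330, 0.1050, 0.1900, 0.2760, 0.3730, 0.4940, 0.6440, 0.8020, 1.0000
Σ (Xₖ−Xₖ₋₁)(Yₖ+Yₖ₋₁) = (1/10)(0.0150+0.0000) + (1/10)(0.0330+0.0150) + (1/10)(0.1050+0.0330) + (1/10)(0.1900+0.1050) + (1/10)(0.2760+0.1900) + (1/10)(0.3730+0.2760) + (1/10)(0.4940+0.3730) + (1/10)(0.6440+0.4940) + (1/10)(0.8020+0.6440) + (1/10)(1.0000+0.8020)
  = 0.0015 + 0.0048 + 0.0138 + 0.0295 + 0.0466 + 0.0649 + 0.0867 + 0.1138 + 0.1446 + 0.1802 = 0.6864
G = 1 − 0.6864 = 0.3136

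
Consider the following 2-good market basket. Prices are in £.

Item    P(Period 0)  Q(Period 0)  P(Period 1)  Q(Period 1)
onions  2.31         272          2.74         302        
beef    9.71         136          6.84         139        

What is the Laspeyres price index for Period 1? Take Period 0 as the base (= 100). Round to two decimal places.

85.97

Laspeyres price index uses base-period quantities as weights.
ΣP(Period 1)·Q(Period 0) = 2.74×272 + 6.84×136 = 745.28 + 930.24 = 1675.52
ΣP(Period 0)·Q(Period 0) = 2.31×272 + 9.71×136 = 628.32 + 1320.56 = 1948.88
Index = 1675.52 / 1948.88 × 100 = 85.9735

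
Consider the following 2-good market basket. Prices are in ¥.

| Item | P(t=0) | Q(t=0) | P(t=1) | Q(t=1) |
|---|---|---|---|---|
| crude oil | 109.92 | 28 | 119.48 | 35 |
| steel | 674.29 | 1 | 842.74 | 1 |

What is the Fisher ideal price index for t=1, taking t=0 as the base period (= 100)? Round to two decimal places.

111.37

Laspeyres component (base-period weights):
ΣP(t=1)Q(t=0) = 119.48×28 + 842.74×1 = 3345.44 + 842.74 = 4188.18
ΣP(t=0)Q(t=0) = 109.92×28 + 674.29×1 = 3077.76 + 674.29 = 3752.05
L = 4188.18 / 3752.05 × 100 = 111.6238
Paasche component (current-period weights):
ΣP(t=1)Q(t=1) = 119.48×35 + 842.74×1 = 4181.8 + 842.74 = 5024.54
ΣP(t=0)Q(t=1) = 109.92×35 + 674.29×1 = 3847.2 + 674.29 = 4521.49
P = 5024.54 / 4521.49 × 100 = 111.1258
Fisher = √(L × P) = √(111.6238 × 111.1258) = 111.3745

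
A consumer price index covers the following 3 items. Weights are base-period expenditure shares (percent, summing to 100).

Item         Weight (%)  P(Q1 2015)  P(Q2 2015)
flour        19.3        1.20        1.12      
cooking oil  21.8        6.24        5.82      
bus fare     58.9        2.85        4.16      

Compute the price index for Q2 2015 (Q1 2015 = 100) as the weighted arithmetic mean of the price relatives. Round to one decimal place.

124.3

flour: 19.3 × (1.12/1.20) = 19.3 × 0.933333 = 18.0133
cooking oil: 21.8 × (5.82/6.24) = 21.8 × 0.932692 = 20.3327
bus fare: 58.9 × (4.16/2.85) = 58.9 × 1.459649 = 85.9733
Index = Σ wᵢ·(p₁ᵢ/p₀ᵢ) = 18.0133 + 20.3327 + 85.9733 = 124.3194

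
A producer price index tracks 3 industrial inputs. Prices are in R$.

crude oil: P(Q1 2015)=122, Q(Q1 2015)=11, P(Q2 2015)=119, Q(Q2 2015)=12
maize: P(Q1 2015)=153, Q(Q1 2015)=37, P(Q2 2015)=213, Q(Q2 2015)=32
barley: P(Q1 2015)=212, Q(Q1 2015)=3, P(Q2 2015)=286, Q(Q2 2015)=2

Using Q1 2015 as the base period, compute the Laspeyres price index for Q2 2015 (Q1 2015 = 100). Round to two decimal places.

131.54

Laspeyres price index uses base-period quantities as weights.
ΣP(Q2 2015)·Q(Q1 2015) = 119×11 + 213×37 + 286×3 = 1309 + 7881 + 858 = 10048
ΣP(Q1 2015)·Q(Q1 2015) = 122×11 + 153×37 + 212×3 = 1342 + 5661 + 636 = 7639
Index = 10048 / 7639 × 100 = 131.5355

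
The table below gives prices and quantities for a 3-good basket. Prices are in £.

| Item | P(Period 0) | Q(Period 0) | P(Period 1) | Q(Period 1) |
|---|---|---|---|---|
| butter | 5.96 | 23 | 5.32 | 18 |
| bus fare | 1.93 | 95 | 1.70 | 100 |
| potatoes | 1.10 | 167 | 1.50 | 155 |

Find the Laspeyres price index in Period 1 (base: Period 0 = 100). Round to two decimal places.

106.00

Laspeyres price index uses base-period quantities as weights.
ΣP(Period 1)·Q(Period 0) = 5.32×23 + 1.70×95 + 1.50×167 = 122.36 + 161.5 + 250.5 = 534.36
ΣP(Period 0)·Q(Period 0) = 5.96×23 + 1.93×95 + 1.10×167 = 137.08 + 183.35 + 183.7 = 504.13
Index = 534.36 / 504.13 × 100 = 105.9965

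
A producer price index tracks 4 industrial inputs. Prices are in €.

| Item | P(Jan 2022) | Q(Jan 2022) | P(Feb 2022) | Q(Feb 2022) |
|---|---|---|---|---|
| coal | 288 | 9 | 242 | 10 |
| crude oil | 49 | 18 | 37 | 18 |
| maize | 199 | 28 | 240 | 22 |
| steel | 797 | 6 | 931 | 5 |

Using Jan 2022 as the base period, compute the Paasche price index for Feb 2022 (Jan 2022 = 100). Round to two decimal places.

107.39

Paasche price index uses current-period quantities as weights.
ΣP(Feb 2022)·Q(Feb 2022) = 242×10 + 37×18 + 240×22 + 931×5 = 2420 + 666 + 5280 + 4655 = 13021
ΣP(Jan 2022)·Q(Feb 2022) = 288×10 + 49×18 + 199×22 + 797×5 = 2880 + 882 + 4378 + 3985 = 12125
Index = 13021 / 12125 × 100 = 107.3897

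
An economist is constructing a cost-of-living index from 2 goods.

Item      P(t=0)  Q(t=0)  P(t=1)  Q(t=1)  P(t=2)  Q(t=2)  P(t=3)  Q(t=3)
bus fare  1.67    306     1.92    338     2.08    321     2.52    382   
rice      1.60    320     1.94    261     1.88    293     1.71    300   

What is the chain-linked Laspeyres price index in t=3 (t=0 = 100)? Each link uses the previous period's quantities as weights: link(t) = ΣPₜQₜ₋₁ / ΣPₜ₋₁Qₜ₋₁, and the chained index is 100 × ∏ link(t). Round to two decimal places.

131.20

Link t=0→t=1:
ΣP(t=1)Q(t=0) = 1.92×306 + 1.94×320 = 587.52 + 620.8 = 1208.32
ΣP(t=0)Q(t=0) = 1.67×306 + 1.60×320 = 511.02 + 512 = 1023.02
link = 1208.32/1023.02 = 1.181130
Link t=1→t=2:
ΣP(t=2)Q(t=1) = 2.08×338 + 1.88×261 = 703.04 + 490.68 = 1193.72
ΣP(t=1)Q(t=1) = 1.92×338 + 1.94×261 = 648.96 + 506.34 = 1155.3
link = 1193.72/1155.3 = 1.033255
Link t=2→t=3:
ΣP(t=3)Q(t=2) = 2.52×321 + 1.71×293 = 808.92 + 501.03 = 1309.95
ΣP(t=2)Q(t=2) = 2.08×321 + 1.88×293 = 667.68 + 550.84 = 1218.52
link = 1309.95/1218.52 = 1.075034
Chained index = 100 × 1.181130 × 1.033255 × 1.075034 = 131.1981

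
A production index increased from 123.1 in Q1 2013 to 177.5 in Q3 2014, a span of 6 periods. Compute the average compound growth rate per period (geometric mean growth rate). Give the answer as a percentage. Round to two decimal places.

Growth factor = (177.5/123.1)^(1/6) = (1.441917)^(1/6) = 1.062894
Growth rate = 1.062894 − 1 = 0.062894 = 6.2894%

6.29%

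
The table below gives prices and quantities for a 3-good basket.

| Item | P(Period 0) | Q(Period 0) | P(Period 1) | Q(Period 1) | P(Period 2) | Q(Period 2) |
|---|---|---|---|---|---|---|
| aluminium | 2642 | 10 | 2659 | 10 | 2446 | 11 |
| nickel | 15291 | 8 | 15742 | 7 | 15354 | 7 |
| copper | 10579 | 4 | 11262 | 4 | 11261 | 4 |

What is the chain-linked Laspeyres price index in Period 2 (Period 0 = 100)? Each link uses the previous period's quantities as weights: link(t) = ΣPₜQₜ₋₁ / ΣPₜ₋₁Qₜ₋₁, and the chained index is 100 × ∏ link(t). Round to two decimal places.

Link Period 0→Period 1:
ΣP(Period 1)Q(Period 0) = 2659×10 + 15742×8 + 11262×4 = 26590 + 125936 + 45048 = 197574
ΣP(Period 0)Q(Period 0) = 2642×10 + 15291×8 + 10579×4 = 26420 + 122328 + 42316 = 191064
link = 197574/191064 = 1.034072
Link Period 1→Period 2:
ΣP(Period 2)Q(Period 1) = 2446×10 + 15354×7 + 11261×4 = 24460 + 107478 + 45044 = 176982
ΣP(Period 1)Q(Period 1) = 2659×10 + 15742×7 + 11262×4 = 26590 + 110194 + 45048 = 181832
link = 176982/181832 = 0.973327
Chained index = 100 × 1.034072 × 0.973327 = 100.6491

100.65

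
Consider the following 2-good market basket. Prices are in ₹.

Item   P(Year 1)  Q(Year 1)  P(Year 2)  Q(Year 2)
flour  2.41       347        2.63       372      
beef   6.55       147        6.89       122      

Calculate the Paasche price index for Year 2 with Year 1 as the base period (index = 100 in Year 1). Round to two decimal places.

107.27

Paasche price index uses current-period quantities as weights.
ΣP(Year 2)·Q(Year 2) = 2.63×372 + 6.89×122 = 978.36 + 840.58 = 1818.94
ΣP(Year 1)·Q(Year 2) = 2.41×372 + 6.55×122 = 896.52 + 799.1 = 1695.62
Index = 1818.94 / 1695.62 × 100 = 107.2729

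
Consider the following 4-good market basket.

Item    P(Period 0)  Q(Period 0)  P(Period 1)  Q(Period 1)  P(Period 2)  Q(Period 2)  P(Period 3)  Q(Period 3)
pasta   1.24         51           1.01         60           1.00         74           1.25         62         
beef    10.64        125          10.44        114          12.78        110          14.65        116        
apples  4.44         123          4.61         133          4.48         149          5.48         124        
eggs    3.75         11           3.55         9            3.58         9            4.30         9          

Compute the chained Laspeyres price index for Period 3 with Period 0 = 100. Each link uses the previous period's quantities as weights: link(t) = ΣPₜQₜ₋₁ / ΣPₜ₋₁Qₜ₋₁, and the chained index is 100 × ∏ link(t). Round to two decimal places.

Link Period 0→Period 1:
ΣP(Period 1)Q(Period 0) = 1.01×51 + 10.44×125 + 4.61×123 + 3.55×11 = 51.51 + 1305 + 567.03 + 39.05 = 1962.59
ΣP(Period 0)Q(Period 0) = 1.24×51 + 10.64×125 + 4.44×123 + 3.75×11 = 63.24 + 1330 + 546.12 + 41.25 = 1980.61
link = 1962.59/1980.61 = 0.990902
Link Period 1→Period 2:
ΣP(Period 2)Q(Period 1) = 1.00×60 + 12.78×114 + 4.48×133 + 3.58×9 = 60 + 1456.92 + 595.84 + 32.22 = 2144.98
ΣP(Period 1)Q(Period 1) = 1.01×60 + 10.44×114 + 4.61×133 + 3.55×9 = 60.6 + 1190.16 + 613.13 + 31.95 = 1895.84
link = 2144.98/1895.84 = 1.131414
Link Period 2→Period 3:
ΣP(Period 3)Q(Period 2) = 1.25×74 + 14.65×110 + 5.48×149 + 4.30×9 = 92.5 + 1611.5 + 816.52 + 38.7 = 2559.22
ΣP(Period 2)Q(Period 2) = 1.00×74 + 12.78×110 + 4.48×149 + 3.58×9 = 74 + 1405.8 + 667.52 + 32.22 = 2179.54
link = 2559.22/2179.54 = 1.174202
Chained index = 100 × 0.990902 × 1.131414 × 1.174202 = 131.6421

131.64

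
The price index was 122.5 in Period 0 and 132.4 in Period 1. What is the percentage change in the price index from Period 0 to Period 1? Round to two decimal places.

8.08%

Change = (132.4 − 122.5) / 122.5 × 100
       = 9.9 / 122.5 × 100 = 8.0816%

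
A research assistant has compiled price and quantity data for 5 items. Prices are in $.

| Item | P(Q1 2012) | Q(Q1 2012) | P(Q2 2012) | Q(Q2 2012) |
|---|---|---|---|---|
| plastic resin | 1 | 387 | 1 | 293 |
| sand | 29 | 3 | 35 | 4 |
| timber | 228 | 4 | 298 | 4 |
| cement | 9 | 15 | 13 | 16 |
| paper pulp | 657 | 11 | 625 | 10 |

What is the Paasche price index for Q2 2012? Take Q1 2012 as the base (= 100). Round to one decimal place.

Paasche price index uses current-period quantities as weights.
ΣP(Q2 2012)·Q(Q2 2012) = 1×293 + 35×4 + 298×4 + 13×16 + 625×10 = 293 + 140 + 1192 + 208 + 6250 = 8083
ΣP(Q1 2012)·Q(Q2 2012) = 1×293 + 29×4 + 228×4 + 9×16 + 657×10 = 293 + 116 + 912 + 144 + 6570 = 8035
Index = 8083 / 8035 × 100 = 100.5974

100.6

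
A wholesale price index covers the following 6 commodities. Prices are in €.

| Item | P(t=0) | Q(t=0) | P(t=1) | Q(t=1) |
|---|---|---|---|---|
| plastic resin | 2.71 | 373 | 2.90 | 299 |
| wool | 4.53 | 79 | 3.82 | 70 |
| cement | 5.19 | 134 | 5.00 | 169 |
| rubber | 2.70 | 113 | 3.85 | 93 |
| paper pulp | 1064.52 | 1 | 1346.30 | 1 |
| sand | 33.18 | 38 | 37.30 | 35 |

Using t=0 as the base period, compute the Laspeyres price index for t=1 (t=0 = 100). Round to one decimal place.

Laspeyres price index uses base-period quantities as weights.
ΣP(t=1)·Q(t=0) = 2.90×373 + 3.82×79 + 5.00×134 + 3.85×113 + 1346.30×1 + 37.30×38 = 1081.7 + 301.78 + 670 + 435.05 + 1346.3 + 1417.4 = 5252.23
ΣP(t=0)·Q(t=0) = 2.71×373 + 4.53×79 + 5.19×134 + 2.70×113 + 1064.52×1 + 33.18×38 = 1010.83 + 357.87 + 695.46 + 305.1 + 1064.52 + 1260.84 = 4694.62
Index = 5252.23 / 4694.62 × 100 = 111.8776

111.9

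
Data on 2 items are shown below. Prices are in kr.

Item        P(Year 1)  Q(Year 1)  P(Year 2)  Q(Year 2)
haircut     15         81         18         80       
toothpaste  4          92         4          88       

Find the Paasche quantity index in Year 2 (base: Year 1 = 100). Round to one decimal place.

98.1

Paasche quantity index uses current-period prices as weights.
ΣP(Year 2)·Q(Year 2) = 18×80 + 4×88 = 1440 + 352 = 1792
ΣP(Year 2)·Q(Year 1) = 18×81 + 4×92 = 1458 + 368 = 1826
Index = 1792 / 1826 × 100 = 98.1380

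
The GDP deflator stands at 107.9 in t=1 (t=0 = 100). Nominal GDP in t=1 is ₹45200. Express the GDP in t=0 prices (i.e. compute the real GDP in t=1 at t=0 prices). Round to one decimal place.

41890.6

Real = Nominal ÷ (Index/100) = 45200 ÷ (107.9/100)
     = 45200 ÷ 1.079 = 41890.6395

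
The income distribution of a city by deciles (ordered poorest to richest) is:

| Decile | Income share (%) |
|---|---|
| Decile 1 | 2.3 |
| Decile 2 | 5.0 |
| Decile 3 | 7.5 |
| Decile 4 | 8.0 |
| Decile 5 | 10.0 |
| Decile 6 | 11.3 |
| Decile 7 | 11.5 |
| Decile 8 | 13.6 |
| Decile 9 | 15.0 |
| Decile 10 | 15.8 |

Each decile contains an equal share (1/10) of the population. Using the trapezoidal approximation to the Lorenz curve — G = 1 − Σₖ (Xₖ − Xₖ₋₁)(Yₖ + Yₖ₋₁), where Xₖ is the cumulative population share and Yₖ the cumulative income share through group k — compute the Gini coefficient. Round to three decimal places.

Cumulative income shares Yₖ: 0.0230, 0.0730, 0.1480, 0.2280, 0.3280, 0.4410, 0.5560, 0.6920, 0.8420, 1.0000
Σ (Xₖ−Xₖ₋₁)(Yₖ+Yₖ₋₁) = (1/10)(0.0230+0.0000) + (1/10)(0.0730+0.0230) + (1/10)(0.1480+0.0730) + (1/10)(0.2280+0.1480) + (1/10)(0.3280+0.2280) + (1/10)(0.4410+0.3280) + (1/10)(0.5560+0.4410) + (1/10)(0.6920+0.5560) + (1/10)(0.8420+0.6920) + (1/10)(1.0000+0.8420)
  = 0.0023 + 0.0096 + 0.0221 + 0.0376 + 0.0556 + 0.0769 + 0.0997 + 0.1248 + 0.1534 + 0.1842 = 0.7662
G = 1 − 0.7662 = 0.2338

0.234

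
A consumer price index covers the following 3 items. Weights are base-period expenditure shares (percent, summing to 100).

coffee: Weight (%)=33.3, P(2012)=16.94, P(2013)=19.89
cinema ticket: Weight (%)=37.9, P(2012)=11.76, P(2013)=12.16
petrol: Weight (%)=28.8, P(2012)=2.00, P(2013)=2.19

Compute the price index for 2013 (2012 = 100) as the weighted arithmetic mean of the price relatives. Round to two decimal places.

109.82

coffee: 33.3 × (19.89/16.94) = 33.3 × 1.174144 = 39.0990
cinema ticket: 37.9 × (12.16/11.76) = 37.9 × 1.034014 = 39.1891
petrol: 28.8 × (2.19/2.00) = 28.8 × 1.095000 = 31.5360
Index = Σ wᵢ·(p₁ᵢ/p₀ᵢ) = 39.0990 + 39.1891 + 31.5360 = 109.8241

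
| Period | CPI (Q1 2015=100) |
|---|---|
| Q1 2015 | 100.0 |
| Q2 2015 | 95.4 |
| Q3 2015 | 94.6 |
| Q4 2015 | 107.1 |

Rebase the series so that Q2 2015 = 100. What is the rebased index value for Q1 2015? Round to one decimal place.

104.8

Rebased(Q1 2015) = 100.0 / 95.4 × 100 = 104.8218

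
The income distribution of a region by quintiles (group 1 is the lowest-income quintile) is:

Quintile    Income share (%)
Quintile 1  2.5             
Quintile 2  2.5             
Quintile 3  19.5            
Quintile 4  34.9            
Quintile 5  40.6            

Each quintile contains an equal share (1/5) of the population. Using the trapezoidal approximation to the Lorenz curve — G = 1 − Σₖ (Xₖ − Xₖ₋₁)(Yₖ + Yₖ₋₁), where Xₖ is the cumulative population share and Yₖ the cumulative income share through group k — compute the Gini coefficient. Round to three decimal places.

0.434

Cumulative income shares Yₖ: 0.0250, 0.0500, 0.2450, 0.5940, 1.0000
Σ (Xₖ−Xₖ₋₁)(Yₖ+Yₖ₋₁) = (1/5)(0.0250+0.0000) + (1/5)(0.0500+0.0250) + (1/5)(0.2450+0.0500) + (1/5)(0.5940+0.2450) + (1/5)(1.0000+0.5940)
  = 0.0050 + 0.0150 + 0.0590 + 0.1678 + 0.3188 = 0.5656
G = 1 − 0.5656 = 0.4344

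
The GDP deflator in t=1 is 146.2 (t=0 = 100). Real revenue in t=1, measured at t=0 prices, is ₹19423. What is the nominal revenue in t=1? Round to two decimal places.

28396.43

Nominal = Real × (Index/100) = 19423 × (146.2/100)
        = 19423 × 1.462 = 28396.4260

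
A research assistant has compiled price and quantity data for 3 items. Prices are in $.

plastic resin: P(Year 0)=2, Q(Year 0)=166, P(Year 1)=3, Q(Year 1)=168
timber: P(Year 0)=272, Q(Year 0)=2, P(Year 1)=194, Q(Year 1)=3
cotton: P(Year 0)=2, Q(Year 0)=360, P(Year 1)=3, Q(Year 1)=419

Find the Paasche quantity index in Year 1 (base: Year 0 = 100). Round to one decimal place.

119.2

Paasche quantity index uses current-period prices as weights.
ΣP(Year 1)·Q(Year 1) = 3×168 + 194×3 + 3×419 = 504 + 582 + 1257 = 2343
ΣP(Year 1)·Q(Year 0) = 3×166 + 194×2 + 3×360 = 498 + 388 + 1080 = 1966
Index = 2343 / 1966 × 100 = 119.1760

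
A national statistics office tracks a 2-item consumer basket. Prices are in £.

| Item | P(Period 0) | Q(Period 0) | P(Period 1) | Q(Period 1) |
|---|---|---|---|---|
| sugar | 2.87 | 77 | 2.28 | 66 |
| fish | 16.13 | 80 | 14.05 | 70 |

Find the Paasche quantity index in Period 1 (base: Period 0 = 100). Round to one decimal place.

Paasche quantity index uses current-period prices as weights.
ΣP(Period 1)·Q(Period 1) = 2.28×66 + 14.05×70 = 150.48 + 983.5 = 1133.98
ΣP(Period 1)·Q(Period 0) = 2.28×77 + 14.05×80 = 175.56 + 1124 = 1299.56
Index = 1133.98 / 1299.56 × 100 = 87.2588

87.3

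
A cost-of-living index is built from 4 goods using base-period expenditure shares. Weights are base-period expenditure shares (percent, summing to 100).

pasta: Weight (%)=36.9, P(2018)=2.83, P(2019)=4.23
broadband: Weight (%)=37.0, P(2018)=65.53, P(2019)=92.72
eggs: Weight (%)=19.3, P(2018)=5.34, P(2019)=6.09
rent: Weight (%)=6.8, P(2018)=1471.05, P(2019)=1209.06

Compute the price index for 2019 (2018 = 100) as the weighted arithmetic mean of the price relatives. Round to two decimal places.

135.11

pasta: 36.9 × (4.23/2.83) = 36.9 × 1.494700 = 55.1544
broadband: 37.0 × (92.72/65.53) = 37.0 × 1.414924 = 52.3522
eggs: 19.3 × (6.09/5.34) = 19.3 × 1.140449 = 22.0107
rent: 6.8 × (1209.06/1471.05) = 6.8 × 0.821903 = 5.5889
Index = Σ wᵢ·(p₁ᵢ/p₀ᵢ) = 55.1544 + 52.3522 + 22.0107 + 5.5889 = 135.1062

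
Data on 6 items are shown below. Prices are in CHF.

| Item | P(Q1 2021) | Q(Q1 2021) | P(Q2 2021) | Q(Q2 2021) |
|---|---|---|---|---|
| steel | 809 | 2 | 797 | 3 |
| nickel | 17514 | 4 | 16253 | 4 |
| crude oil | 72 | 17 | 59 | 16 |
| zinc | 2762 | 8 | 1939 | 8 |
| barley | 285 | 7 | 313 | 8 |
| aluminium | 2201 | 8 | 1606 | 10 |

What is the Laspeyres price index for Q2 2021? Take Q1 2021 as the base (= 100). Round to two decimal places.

85.66

Laspeyres price index uses base-period quantities as weights.
ΣP(Q2 2021)·Q(Q1 2021) = 797×2 + 16253×4 + 59×17 + 1939×8 + 313×7 + 1606×8 = 1594 + 65012 + 1003 + 15512 + 2191 + 12848 = 98160
ΣP(Q1 2021)·Q(Q1 2021) = 809×2 + 17514×4 + 72×17 + 2762×8 + 285×7 + 2201×8 = 1618 + 70056 + 1224 + 22096 + 1995 + 17608 = 114597
Index = 98160 / 114597 × 100 = 85.6567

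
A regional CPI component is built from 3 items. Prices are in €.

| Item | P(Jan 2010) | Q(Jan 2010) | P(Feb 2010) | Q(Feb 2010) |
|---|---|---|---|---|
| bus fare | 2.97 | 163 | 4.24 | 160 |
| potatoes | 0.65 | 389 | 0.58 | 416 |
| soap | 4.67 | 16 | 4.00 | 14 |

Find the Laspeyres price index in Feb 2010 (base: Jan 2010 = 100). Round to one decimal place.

120.8

Laspeyres price index uses base-period quantities as weights.
ΣP(Feb 2010)·Q(Jan 2010) = 4.24×163 + 0.58×389 + 4.00×16 = 691.12 + 225.62 + 64 = 980.74
ΣP(Jan 2010)·Q(Jan 2010) = 2.97×163 + 0.65×389 + 4.67×16 = 484.11 + 252.85 + 74.72 = 811.68
Index = 980.74 / 811.68 × 100 = 120.8284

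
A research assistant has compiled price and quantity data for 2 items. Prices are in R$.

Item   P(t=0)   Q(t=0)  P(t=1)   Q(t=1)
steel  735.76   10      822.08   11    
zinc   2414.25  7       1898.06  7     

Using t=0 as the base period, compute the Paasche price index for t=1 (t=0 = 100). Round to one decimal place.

89.3

Paasche price index uses current-period quantities as weights.
ΣP(t=1)·Q(t=1) = 822.08×11 + 1898.06×7 = 9042.88 + 13286.42 = 22329.3
ΣP(t=0)·Q(t=1) = 735.76×11 + 2414.25×7 = 8093.36 + 16899.75 = 24993.11
Index = 22329.3 / 24993.11 × 100 = 89.3418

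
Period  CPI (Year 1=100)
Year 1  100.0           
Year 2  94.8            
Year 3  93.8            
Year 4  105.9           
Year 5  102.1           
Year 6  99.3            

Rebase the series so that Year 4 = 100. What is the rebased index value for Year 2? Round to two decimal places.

89.52

Rebased(Year 2) = 94.8 / 105.9 × 100 = 89.5184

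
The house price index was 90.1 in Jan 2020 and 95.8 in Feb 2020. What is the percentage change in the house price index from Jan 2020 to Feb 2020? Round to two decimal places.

6.33%

Change = (95.8 − 90.1) / 90.1 × 100
       = 5.7 / 90.1 × 100 = 6.3263%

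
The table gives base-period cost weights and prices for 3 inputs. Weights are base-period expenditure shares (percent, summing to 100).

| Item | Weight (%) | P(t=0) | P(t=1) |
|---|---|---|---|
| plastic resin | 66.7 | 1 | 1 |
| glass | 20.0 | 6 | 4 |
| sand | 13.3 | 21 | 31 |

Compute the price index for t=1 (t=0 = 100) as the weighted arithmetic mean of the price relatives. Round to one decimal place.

99.7

plastic resin: 66.7 × (1/1) = 66.7 × 1.000000 = 66.7000
glass: 20.0 × (4/6) = 20.0 × 0.666667 = 13.3333
sand: 13.3 × (31/21) = 13.3 × 1.476190 = 19.6333
Index = Σ wᵢ·(p₁ᵢ/p₀ᵢ) = 66.7000 + 13.3333 + 19.6333 = 99.6667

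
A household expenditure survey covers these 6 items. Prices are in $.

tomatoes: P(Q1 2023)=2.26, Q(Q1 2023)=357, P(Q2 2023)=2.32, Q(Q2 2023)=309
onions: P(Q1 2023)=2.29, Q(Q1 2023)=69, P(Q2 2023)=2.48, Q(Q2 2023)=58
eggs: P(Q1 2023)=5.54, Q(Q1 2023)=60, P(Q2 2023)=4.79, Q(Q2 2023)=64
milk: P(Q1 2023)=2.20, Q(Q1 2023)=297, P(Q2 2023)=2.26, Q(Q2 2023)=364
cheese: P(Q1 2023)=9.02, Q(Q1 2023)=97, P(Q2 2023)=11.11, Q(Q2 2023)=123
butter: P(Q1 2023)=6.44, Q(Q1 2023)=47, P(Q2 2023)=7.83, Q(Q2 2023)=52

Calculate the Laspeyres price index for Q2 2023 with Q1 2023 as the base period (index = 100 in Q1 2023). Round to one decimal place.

108.8

Laspeyres price index uses base-period quantities as weights.
ΣP(Q2 2023)·Q(Q1 2023) = 2.32×357 + 2.48×69 + 4.79×60 + 2.26×297 + 11.11×97 + 7.83×47 = 828.24 + 171.12 + 287.4 + 671.22 + 1077.67 + 368.01 = 3403.66
ΣP(Q1 2023)·Q(Q1 2023) = 2.26×357 + 2.29×69 + 5.54×60 + 2.20×297 + 9.02×97 + 6.44×47 = 806.82 + 158.01 + 332.4 + 653.4 + 874.94 + 302.68 = 3128.25
Index = 3403.66 / 3128.25 × 100 = 108.8040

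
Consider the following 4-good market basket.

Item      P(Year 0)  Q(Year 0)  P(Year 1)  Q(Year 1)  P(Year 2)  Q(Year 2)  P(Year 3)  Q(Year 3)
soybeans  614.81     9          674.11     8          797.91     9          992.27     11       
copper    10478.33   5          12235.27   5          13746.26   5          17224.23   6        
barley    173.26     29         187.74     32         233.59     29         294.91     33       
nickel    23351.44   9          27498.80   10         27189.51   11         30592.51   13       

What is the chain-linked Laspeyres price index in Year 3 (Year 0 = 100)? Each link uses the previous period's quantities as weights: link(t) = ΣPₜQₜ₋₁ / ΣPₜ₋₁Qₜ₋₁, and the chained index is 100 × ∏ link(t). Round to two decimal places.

Link Year 0→Year 1:
ΣP(Year 1)Q(Year 0) = 674.11×9 + 12235.27×5 + 187.74×29 + 27498.80×9 = 6066.99 + 61176.35 + 5444.46 + 247489.2 = 320177
ΣP(Year 0)Q(Year 0) = 614.81×9 + 10478.33×5 + 173.26×29 + 23351.44×9 = 5533.29 + 52391.65 + 5024.54 + 210162.96 = 273112.44
link = 320177/273112.44 = 1.172327
Link Year 1→Year 2:
ΣP(Year 2)Q(Year 1) = 797.91×8 + 13746.26×5 + 233.59×32 + 27189.51×10 = 6383.28 + 68731.3 + 7474.88 + 271895.1 = 354484.56
ΣP(Year 1)Q(Year 1) = 674.11×8 + 12235.27×5 + 187.74×32 + 27498.80×10 = 5392.88 + 61176.35 + 6007.68 + 274988 = 347564.91
link = 354484.56/347564.91 = 1.019909
Link Year 2→Year 3:
ΣP(Year 3)Q(Year 2) = 992.27×9 + 17224.23×5 + 294.91×29 + 30592.51×11 = 8930.43 + 86121.15 + 8552.39 + 336517.61 = 440121.58
ΣP(Year 2)Q(Year 2) = 797.91×9 + 13746.26×5 + 233.59×29 + 27189.51×11 = 7181.19 + 68731.3 + 6774.11 + 299084.61 = 381771.21
link = 440121.58/381771.21 = 1.152841
Chained index = 100 × 1.172327 × 1.019909 × 1.152841 = 137.8414

137.84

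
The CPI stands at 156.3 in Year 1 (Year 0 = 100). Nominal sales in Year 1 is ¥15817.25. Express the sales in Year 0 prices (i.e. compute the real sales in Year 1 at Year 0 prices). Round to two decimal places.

Real = Nominal ÷ (Index/100) = 15817.25 ÷ (156.3/100)
     = 15817.25 ÷ 1.563 = 10119.8017

10119.80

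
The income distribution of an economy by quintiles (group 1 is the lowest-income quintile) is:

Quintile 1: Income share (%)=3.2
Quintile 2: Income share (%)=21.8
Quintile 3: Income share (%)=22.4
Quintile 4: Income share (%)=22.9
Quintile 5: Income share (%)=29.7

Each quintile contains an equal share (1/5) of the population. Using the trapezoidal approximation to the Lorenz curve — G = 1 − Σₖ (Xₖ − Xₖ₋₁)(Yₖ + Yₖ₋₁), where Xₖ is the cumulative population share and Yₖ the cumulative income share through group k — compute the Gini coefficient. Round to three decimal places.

0.216

Cumulative income shares Yₖ: 0.0320, 0.2500, 0.4740, 0.7030, 1.0000
Σ (Xₖ−Xₖ₋₁)(Yₖ+Yₖ₋₁) = (1/5)(0.0320+0.0000) + (1/5)(0.2500+0.0320) + (1/5)(0.4740+0.2500) + (1/5)(0.7030+0.4740) + (1/5)(1.0000+0.7030)
  = 0.0064 + 0.0564 + 0.1448 + 0.2354 + 0.3406 = 0.7836
G = 1 − 0.7836 = 0.2164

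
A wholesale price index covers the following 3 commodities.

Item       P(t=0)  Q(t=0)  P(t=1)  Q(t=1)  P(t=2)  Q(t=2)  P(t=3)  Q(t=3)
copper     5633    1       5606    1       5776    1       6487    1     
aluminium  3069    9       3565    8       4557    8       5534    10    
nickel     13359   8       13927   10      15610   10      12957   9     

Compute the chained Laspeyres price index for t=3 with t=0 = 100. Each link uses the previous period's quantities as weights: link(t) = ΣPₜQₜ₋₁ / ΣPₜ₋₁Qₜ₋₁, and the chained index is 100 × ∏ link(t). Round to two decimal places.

110.66

Link t=0→t=1:
ΣP(t=1)Q(t=0) = 5606×1 + 3565×9 + 13927×8 = 5606 + 32085 + 111416 = 149107
ΣP(t=0)Q(t=0) = 5633×1 + 3069×9 + 13359×8 = 5633 + 27621 + 106872 = 140126
link = 149107/140126 = 1.064092
Link t=1→t=2:
ΣP(t=2)Q(t=1) = 5776×1 + 4557×8 + 15610×10 = 5776 + 36456 + 156100 = 198332
ΣP(t=1)Q(t=1) = 5606×1 + 3565×8 + 13927×10 = 5606 + 28520 + 139270 = 173396
link = 198332/173396 = 1.143810
Link t=2→t=3:
ΣP(t=3)Q(t=2) = 6487×1 + 5534×8 + 12957×10 = 6487 + 44272 + 129570 = 180329
ΣP(t=2)Q(t=2) = 5776×1 + 4557×8 + 15610×10 = 5776 + 36456 + 156100 = 198332
link = 180329/198332 = 0.909228
Chained index = 100 × 1.064092 × 1.143810 × 0.909228 = 110.6639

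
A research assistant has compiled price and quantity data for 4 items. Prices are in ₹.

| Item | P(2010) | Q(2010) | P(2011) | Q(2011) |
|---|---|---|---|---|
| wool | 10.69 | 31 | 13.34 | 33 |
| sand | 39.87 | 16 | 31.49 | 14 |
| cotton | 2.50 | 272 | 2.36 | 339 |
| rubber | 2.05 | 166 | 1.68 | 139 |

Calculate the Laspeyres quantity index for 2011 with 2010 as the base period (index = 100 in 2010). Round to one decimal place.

102.7

Laspeyres quantity index uses base-period prices as weights.
ΣP(2010)·Q(2011) = 10.69×33 + 39.87×14 + 2.50×339 + 2.05×139 = 352.77 + 558.18 + 847.5 + 284.95 = 2043.4
ΣP(2010)·Q(2010) = 10.69×31 + 39.87×16 + 2.50×272 + 2.05×166 = 331.39 + 637.92 + 680 + 340.3 = 1989.61
Index = 2043.4 / 1989.61 × 100 = 102.7035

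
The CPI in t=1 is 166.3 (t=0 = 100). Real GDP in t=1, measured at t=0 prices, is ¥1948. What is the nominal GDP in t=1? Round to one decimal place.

3239.5

Nominal = Real × (Index/100) = 1948 × (166.3/100)
        = 1948 × 1.663 = 3239.5240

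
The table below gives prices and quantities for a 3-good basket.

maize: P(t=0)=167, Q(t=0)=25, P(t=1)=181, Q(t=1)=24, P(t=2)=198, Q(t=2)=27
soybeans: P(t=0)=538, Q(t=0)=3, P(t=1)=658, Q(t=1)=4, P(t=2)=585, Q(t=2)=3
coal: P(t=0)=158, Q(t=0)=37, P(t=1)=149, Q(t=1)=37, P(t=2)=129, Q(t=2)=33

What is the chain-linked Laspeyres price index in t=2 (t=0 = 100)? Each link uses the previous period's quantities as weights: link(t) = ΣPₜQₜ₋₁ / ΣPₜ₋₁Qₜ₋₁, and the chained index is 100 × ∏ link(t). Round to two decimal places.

98.08

Link t=0→t=1:
ΣP(t=1)Q(t=0) = 181×25 + 658×3 + 149×37 = 4525 + 1974 + 5513 = 12012
ΣP(t=0)Q(t=0) = 167×25 + 538×3 + 158×37 = 4175 + 1614 + 5846 = 11635
link = 12012/11635 = 1.032402
Link t=1→t=2:
ΣP(t=2)Q(t=1) = 198×24 + 585×4 + 129×37 = 4752 + 2340 + 4773 = 11865
ΣP(t=1)Q(t=1) = 181×24 + 658×4 + 149×37 = 4344 + 2632 + 5513 = 12489
link = 11865/12489 = 0.950036
Chained index = 100 × 1.032402 × 0.950036 = 98.0819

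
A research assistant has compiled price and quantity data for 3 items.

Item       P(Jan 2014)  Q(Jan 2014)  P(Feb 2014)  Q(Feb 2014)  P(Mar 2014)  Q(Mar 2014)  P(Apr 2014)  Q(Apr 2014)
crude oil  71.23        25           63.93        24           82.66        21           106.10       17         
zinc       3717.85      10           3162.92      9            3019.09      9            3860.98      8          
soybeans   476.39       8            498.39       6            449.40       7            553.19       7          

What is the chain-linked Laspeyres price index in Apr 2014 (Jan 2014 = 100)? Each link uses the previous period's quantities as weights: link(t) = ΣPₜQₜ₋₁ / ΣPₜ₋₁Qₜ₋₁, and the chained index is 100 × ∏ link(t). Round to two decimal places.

Link Jan 2014→Feb 2014:
ΣP(Feb 2014)Q(Jan 2014) = 63.93×25 + 3162.92×10 + 498.39×8 = 1598.25 + 31629.2 + 3987.12 = 37214.57
ΣP(Jan 2014)Q(Jan 2014) = 71.23×25 + 3717.85×10 + 476.39×8 = 1780.75 + 37178.5 + 3811.12 = 42770.37
link = 37214.57/42770.37 = 0.870102
Link Feb 2014→Mar 2014:
ΣP(Mar 2014)Q(Feb 2014) = 82.66×24 + 3019.09×9 + 449.40×6 = 1983.84 + 27171.81 + 2696.4 = 31852.05
ΣP(Feb 2014)Q(Feb 2014) = 63.93×24 + 3162.92×9 + 498.39×6 = 1534.32 + 28466.28 + 2990.34 = 32990.94
link = 31852.05/32990.94 = 0.965479
Link Mar 2014→Apr 2014:
ΣP(Apr 2014)Q(Mar 2014) = 106.10×21 + 3860.98×9 + 553.19×7 = 2228.1 + 34748.82 + 3872.33 = 40849.25
ΣP(Mar 2014)Q(Mar 2014) = 82.66×21 + 3019.09×9 + 449.40×7 = 1735.86 + 27171.81 + 3145.8 = 32053.47
link = 40849.25/32053.47 = 1.274410
Chained index = 100 × 0.870102 × 0.965479 × 1.274410 = 107.0586

107.06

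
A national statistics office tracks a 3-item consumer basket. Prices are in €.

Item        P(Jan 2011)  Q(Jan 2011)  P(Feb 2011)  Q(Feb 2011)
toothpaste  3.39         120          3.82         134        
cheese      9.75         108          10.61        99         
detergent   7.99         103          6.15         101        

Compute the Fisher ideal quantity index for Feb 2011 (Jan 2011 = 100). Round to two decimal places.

97.55

Laspeyres component (base-period weights):
ΣP(Jan 2011)Q(Feb 2011) = 3.39×134 + 9.75×99 + 7.99×101 = 454.26 + 965.25 + 806.99 = 2226.5
ΣP(Jan 2011)Q(Jan 2011) = 3.39×120 + 9.75×108 + 7.99×103 = 406.8 + 1053 + 822.97 = 2282.77
L = 2226.5 / 2282.77 × 100 = 97.5350
Paasche component (current-period weights):
ΣP(Feb 2011)Q(Feb 2011) = 3.82×134 + 10.61×99 + 6.15×101 = 511.88 + 1050.39 + 621.15 = 2183.42
ΣP(Feb 2011)Q(Jan 2011) = 3.82×120 + 10.61×108 + 6.15×103 = 458.4 + 1145.88 + 633.45 = 2237.73
P = 2183.42 / 2237.73 × 100 = 97.5730
Fisher = √(L × P) = √(97.5350 × 97.5730) = 97.5540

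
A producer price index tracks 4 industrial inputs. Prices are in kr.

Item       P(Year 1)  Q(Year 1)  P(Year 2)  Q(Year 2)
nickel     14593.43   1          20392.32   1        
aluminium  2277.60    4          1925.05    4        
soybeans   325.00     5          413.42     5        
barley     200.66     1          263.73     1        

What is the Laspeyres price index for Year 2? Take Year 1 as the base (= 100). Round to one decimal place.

119.2

Laspeyres price index uses base-period quantities as weights.
ΣP(Year 2)·Q(Year 1) = 20392.32×1 + 1925.05×4 + 413.42×5 + 263.73×1 = 20392.32 + 7700.2 + 2067.1 + 263.73 = 30423.35
ΣP(Year 1)·Q(Year 1) = 14593.43×1 + 2277.60×4 + 325.00×5 + 200.66×1 = 14593.43 + 9110.4 + 1625 + 200.66 = 25529.49
Index = 30423.35 / 25529.49 × 100 = 119.1694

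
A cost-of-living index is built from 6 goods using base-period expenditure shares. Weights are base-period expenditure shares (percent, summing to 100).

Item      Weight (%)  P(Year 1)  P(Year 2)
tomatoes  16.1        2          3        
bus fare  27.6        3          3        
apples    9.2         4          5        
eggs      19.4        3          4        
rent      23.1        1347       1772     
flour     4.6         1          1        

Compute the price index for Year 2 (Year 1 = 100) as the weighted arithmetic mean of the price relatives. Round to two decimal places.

tomatoes: 16.1 × (3/2) = 16.1 × 1.500000 = 24.1500
bus fare: 27.6 × (3/3) = 27.6 × 1.000000 = 27.6000
apples: 9.2 × (5/4) = 9.2 × 1.250000 = 11.5000
eggs: 19.4 × (4/3) = 19.4 × 1.333333 = 25.8667
rent: 23.1 × (1772/1347) = 23.1 × 1.315516 = 30.3884
flour: 4.6 × (1/1) = 4.6 × 1.000000 = 4.6000
Index = Σ wᵢ·(p₁ᵢ/p₀ᵢ) = 24.1500 + 27.6000 + 11.5000 + 25.8667 + 30.3884 + 4.6000 = 124.1051

124.11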